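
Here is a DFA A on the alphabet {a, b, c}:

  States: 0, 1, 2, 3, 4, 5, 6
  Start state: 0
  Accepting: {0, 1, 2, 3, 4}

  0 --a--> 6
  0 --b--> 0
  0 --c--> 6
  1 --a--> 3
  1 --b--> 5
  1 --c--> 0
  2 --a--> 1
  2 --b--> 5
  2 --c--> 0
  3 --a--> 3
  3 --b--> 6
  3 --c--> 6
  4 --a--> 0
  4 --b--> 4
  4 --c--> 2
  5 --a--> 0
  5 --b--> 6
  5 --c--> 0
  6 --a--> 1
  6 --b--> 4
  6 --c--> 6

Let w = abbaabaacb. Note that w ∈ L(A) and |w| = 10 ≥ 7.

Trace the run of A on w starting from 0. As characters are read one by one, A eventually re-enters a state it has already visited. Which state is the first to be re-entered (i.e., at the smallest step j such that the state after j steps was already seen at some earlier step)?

4

State sequence: 0 -a-> 6 -b-> 4 -b-> 4 -a-> 0 -a-> 6 -b-> 4 -a-> 0 -a-> 6 -c-> 6 -b-> 4
First repeat at step 3: 4 was already visited.

The earliest repeat is at step j = 3: A is in 4, which it already visited at step i = 2.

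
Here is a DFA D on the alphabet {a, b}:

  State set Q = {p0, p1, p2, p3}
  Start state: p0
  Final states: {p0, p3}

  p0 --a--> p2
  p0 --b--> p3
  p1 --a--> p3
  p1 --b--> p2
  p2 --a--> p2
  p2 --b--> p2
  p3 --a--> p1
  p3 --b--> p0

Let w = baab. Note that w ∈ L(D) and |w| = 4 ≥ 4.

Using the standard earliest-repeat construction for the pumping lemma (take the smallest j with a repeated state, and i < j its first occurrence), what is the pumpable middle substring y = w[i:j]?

aa

Run of D on w = b a a b:
  step 0: p0  (start)
  step 1: p3  (read b: p0→p3)
  step 2: p1  (read a: p3→p1)
  step 3: p3  (read a: p1→p3)   ← first repeat (p3 seen earlier)
  step 4: p0  (read b: p3→p0)

So i = 1, j = 3, giving x = w[0:1] = b, y = w[1:3] = aa, z = w[3:4] = b.
Check: |xy| = 3 ≤ 4 and |y| = 2 ≥ 1. Reading y takes D from p3 back to p3, so every xyⁱz is accepted.
With |Q| = 4, pigeonhole forces a state repeat no later than step 4; the substring read between the first and second visits to that state can be pumped.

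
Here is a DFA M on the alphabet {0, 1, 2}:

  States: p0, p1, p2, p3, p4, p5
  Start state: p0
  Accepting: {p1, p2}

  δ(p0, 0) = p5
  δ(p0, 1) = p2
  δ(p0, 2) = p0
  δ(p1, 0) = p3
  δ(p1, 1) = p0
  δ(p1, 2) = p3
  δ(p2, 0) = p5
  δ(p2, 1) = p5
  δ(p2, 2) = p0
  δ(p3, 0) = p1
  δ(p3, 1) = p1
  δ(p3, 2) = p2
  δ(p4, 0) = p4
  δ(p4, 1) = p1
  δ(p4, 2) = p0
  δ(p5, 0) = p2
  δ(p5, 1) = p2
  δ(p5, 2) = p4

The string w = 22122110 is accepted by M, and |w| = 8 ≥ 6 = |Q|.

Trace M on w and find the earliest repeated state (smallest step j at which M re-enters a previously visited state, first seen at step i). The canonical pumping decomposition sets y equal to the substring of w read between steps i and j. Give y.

2

State sequence: p0 -2-> p0 -2-> p0 -1-> p2 -2-> p0 -2-> p0 -1-> p2 -1-> p5 -0-> p2
First repeat at step 1: p0 was already visited.

So i = 0, j = 1, giving x = w[0:0] = ε, y = w[0:1] = 2, z = w[1:8] = 2122110.
Check: |xy| = 1 ≤ 6 and |y| = 1 ≥ 1. Reading y takes M from p0 back to p0, so every xyⁱz is accepted.
With |Q| = 6, pigeonhole forces a state repeat no later than step 6; the substring read between the first and second visits to that state can be pumped.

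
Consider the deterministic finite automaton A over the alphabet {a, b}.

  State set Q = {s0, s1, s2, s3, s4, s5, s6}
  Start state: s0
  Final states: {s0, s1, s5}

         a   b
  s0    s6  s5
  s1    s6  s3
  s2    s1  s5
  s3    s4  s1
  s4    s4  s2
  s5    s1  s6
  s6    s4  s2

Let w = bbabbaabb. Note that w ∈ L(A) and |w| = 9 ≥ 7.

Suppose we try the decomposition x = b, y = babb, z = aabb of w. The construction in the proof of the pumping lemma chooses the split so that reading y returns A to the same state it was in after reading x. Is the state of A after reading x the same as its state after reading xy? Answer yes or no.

yes

State sequence: s0 -b-> s5 -b-> s6 -a-> s4 -b-> s2 -b-> s5

After x (step 1): s5. After xy (step 5): s5.
They match, so y = babb drives A around a cycle from s5 back to itself; pumping y any number of times keeps A in s5 before reading z, and xyⁱz ∈ L(A) for every i ≥ 0.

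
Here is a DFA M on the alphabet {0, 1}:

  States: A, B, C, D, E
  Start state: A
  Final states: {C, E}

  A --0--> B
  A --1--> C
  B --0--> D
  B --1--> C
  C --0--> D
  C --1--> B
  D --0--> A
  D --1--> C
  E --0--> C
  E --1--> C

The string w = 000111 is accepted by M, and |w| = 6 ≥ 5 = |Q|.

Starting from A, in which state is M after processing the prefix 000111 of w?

C

Run of M on the first 6 characters of w = 0 0 0 1 1 1:
  step 0: A  (start)
  step 1: B  (read 0: A→B)
  step 2: D  (read 0: B→D)
  step 3: A  (read 0: D→A)
  step 4: C  (read 1: A→C)
  step 5: B  (read 1: C→B)
  step 6: C  (read 1: B→C)

After reading 6 characters, M is in state C.
(This kind of state-tracing is the core of the pumping-lemma construction: with 5 states, pigeonhole forces a repeat within the first 5 steps.)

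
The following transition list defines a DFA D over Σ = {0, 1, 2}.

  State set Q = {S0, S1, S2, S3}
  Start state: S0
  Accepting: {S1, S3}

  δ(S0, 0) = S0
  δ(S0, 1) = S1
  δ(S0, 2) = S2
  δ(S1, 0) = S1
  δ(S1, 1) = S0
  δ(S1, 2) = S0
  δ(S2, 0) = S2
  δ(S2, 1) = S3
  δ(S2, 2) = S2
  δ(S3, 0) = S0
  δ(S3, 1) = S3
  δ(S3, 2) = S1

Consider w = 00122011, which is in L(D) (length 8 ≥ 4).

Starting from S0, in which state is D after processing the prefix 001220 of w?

State sequence: S0 -0-> S0 -0-> S0 -1-> S1 -2-> S0 -2-> S2 -0-> S2

After reading 6 characters, D is in state S2.

S2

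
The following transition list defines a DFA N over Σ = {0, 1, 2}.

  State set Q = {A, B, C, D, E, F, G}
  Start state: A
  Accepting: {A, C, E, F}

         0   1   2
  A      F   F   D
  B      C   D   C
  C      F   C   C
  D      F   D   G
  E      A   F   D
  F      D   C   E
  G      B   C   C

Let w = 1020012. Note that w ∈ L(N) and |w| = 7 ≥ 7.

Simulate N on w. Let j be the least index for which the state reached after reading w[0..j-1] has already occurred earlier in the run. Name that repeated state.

C

State sequence: A -1-> F -0-> D -2-> G -0-> B -0-> C -1-> C -2-> C
First repeat at step 6: C was already visited.

The earliest repeat is at step j = 6: N is in C, which it already visited at step i = 5.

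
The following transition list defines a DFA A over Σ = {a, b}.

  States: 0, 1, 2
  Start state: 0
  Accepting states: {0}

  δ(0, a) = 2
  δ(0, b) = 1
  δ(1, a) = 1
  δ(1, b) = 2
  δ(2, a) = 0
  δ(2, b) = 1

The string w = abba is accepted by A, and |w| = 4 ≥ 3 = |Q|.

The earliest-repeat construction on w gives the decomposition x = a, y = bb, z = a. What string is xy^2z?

xy^2z = a·bb·bb·a = abbbba.
Reading y = bb takes A from 2 back to 2, so after x·y·y the machine is still in 2, and z then leads to the accepting state 0. Hence abbbba ∈ L(A).

abbbba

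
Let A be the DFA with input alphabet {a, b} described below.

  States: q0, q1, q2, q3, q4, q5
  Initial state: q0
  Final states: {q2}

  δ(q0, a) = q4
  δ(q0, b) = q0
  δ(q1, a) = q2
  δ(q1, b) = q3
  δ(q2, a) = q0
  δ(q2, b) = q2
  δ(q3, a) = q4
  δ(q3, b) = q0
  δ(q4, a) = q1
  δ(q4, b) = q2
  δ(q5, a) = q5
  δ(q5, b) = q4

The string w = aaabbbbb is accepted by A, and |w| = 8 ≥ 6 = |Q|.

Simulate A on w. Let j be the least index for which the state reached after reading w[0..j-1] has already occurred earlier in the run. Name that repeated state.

State sequence: q0 -a-> q4 -a-> q1 -a-> q2 -b-> q2 -b-> q2 -b-> q2 -b-> q2 -b-> q2
First repeat at step 4: q2 was already visited.

The earliest repeat is at step j = 4: A is in q2, which it already visited at step i = 3.

q2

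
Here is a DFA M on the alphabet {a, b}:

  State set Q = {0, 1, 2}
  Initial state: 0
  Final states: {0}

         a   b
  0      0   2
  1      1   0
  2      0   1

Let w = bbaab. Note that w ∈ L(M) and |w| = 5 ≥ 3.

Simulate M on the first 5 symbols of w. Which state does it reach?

0

State sequence: 0 -b-> 2 -b-> 1 -a-> 1 -a-> 1 -b-> 0

After reading 5 characters, M is in state 0.
(This kind of state-tracing is the core of the pumping-lemma construction: with 3 states, pigeonhole forces a repeat within the first 3 steps.)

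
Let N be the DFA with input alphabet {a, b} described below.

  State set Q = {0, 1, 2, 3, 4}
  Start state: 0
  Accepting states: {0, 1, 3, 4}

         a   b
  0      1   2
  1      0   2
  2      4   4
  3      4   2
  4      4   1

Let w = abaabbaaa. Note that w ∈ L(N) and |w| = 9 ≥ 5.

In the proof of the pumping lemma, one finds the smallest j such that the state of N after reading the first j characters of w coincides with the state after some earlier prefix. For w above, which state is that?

Run of N on w = a b a a b b a a a:
  step 0: 0  (start)
  step 1: 1  (read a: 0→1)
  step 2: 2  (read b: 1→2)
  step 3: 4  (read a: 2→4)
  step 4: 4  (read a: 4→4)   ← first repeat (4 seen earlier)
  step 5: 1  (read b: 4→1)
  step 6: 2  (read b: 1→2)
  step 7: 4  (read a: 2→4)
  step 8: 4  (read a: 4→4)
  step 9: 4  (read a: 4→4)

The earliest repeat is at step j = 4: N is in 4, which it already visited at step i = 3.
Since N has 5 states, any run of length ≥ 5 visits 5+1 states, so by pigeonhole some state repeats within the first 5 steps — that repeat gives the pumpable loop.

4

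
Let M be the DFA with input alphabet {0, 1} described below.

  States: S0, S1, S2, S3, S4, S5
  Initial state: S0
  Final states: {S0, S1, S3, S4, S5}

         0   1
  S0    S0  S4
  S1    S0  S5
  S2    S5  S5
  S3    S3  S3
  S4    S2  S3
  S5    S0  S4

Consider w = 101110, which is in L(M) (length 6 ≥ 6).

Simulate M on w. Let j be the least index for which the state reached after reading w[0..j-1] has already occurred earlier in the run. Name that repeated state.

State sequence: S0 -1-> S4 -0-> S2 -1-> S5 -1-> S4 -1-> S3 -0-> S3
First repeat at step 4: S4 was already visited.

The earliest repeat is at step j = 4: M is in S4, which it already visited at step i = 1.

S4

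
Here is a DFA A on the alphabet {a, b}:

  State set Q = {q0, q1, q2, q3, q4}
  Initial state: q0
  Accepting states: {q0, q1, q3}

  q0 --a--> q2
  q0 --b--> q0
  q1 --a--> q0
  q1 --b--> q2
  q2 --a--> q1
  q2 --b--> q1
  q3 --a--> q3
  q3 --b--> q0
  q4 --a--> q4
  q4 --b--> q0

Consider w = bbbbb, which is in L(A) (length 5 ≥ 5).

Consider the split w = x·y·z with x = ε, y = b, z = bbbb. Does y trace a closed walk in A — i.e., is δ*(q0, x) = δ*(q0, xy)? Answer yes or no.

yes

State sequence: q0 -b-> q0

After x (step 0): q0. After xy (step 1): q0.
They match, so y = b drives A around a cycle from q0 back to itself; pumping y any number of times keeps A in q0 before reading z, and xyⁱz ∈ L(A) for every i ≥ 0.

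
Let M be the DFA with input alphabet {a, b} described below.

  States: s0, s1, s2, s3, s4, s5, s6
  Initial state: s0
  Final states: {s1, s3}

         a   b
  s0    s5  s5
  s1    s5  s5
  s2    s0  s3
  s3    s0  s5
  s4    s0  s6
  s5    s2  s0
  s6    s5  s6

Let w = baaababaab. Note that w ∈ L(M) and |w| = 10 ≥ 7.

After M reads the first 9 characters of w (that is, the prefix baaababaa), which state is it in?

s2

Run of M on the first 9 characters of w = b a a a b a b a a:
  step 0: s0  (start)
  step 1: s5  (read b: s0→s5)
  step 2: s2  (read a: s5→s2)
  step 3: s0  (read a: s2→s0)
  step 4: s5  (read a: s0→s5)
  step 5: s0  (read b: s5→s0)
  step 6: s5  (read a: s0→s5)
  step 7: s0  (read b: s5→s0)
  step 8: s5  (read a: s0→s5)
  step 9: s2  (read a: s5→s2)

After reading 9 characters, M is in state s2.
(This kind of state-tracing is the core of the pumping-lemma construction: with 7 states, pigeonhole forces a repeat within the first 7 steps.)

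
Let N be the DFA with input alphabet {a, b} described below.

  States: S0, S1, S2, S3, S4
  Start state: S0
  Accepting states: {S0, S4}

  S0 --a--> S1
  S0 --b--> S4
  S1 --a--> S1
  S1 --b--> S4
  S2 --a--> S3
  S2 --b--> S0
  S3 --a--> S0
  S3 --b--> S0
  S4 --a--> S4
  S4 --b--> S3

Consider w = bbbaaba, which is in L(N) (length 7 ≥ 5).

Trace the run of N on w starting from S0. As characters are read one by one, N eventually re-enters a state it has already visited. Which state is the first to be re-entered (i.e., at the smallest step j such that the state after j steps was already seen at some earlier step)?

S0

State sequence: S0 -b-> S4 -b-> S3 -b-> S0 -a-> S1 -a-> S1 -b-> S4 -a-> S4
First repeat at step 3: S0 was already visited.

The earliest repeat is at step j = 3: N is in S0, which it already visited at step i = 0.
The DFA has 5 states, so the proof of the pumping lemma guarantees a repeated state among the first 5+1 visited; the segment between the two visits is the pumpable y.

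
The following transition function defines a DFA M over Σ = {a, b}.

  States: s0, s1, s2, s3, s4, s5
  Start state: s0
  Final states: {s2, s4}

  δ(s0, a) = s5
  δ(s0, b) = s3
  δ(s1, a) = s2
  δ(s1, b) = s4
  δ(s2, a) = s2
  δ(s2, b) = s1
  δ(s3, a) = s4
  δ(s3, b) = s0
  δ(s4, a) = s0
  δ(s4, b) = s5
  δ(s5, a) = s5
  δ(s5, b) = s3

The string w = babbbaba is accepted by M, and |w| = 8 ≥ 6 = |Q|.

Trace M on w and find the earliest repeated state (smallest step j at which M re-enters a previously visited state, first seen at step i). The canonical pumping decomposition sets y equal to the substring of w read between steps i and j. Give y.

Run of M on w = b a b b b a b a:
  step 0: s0  (start)
  step 1: s3  (read b: s0→s3)
  step 2: s4  (read a: s3→s4)
  step 3: s5  (read b: s4→s5)
  step 4: s3  (read b: s5→s3)   ← first repeat (s3 seen earlier)
  step 5: s0  (read b: s3→s0)
  step 6: s5  (read a: s0→s5)
  step 7: s3  (read b: s5→s3)
  step 8: s4  (read a: s3→s4)

So i = 1, j = 4, giving x = w[0:1] = b, y = w[1:4] = abb, z = w[4:8] = baba.
Check: |xy| = 4 ≤ 6 and |y| = 3 ≥ 1. Reading y takes M from s3 back to s3, so every xyⁱz is accepted.
With |Q| = 6, pigeonhole forces a state repeat no later than step 6; the substring read between the first and second visits to that state can be pumped.

abb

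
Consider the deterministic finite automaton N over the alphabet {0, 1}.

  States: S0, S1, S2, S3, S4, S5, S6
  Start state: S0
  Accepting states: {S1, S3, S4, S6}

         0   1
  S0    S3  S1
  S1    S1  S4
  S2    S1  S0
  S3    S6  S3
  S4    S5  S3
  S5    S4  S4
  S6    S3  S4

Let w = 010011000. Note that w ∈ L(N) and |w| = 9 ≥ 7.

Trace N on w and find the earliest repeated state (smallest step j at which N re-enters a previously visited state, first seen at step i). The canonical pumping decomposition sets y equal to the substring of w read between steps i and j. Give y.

State sequence: S0 -0-> S3 -1-> S3 -0-> S6 -0-> S3 -1-> S3 -1-> S3 -0-> S6 -0-> S3 -0-> S6
First repeat at step 2: S3 was already visited.

So i = 1, j = 2, giving x = w[0:1] = 0, y = w[1:2] = 1, z = w[2:9] = 0011000.
Check: |xy| = 2 ≤ 7 and |y| = 1 ≥ 1. Reading y takes N from S3 back to S3, so every xyⁱz is accepted.
Pumping length from the standard proof: p = 7 (the number of states). The repeated state found above gives |xy| = j ≤ 7 and |y| = j − i ≥ 1.

1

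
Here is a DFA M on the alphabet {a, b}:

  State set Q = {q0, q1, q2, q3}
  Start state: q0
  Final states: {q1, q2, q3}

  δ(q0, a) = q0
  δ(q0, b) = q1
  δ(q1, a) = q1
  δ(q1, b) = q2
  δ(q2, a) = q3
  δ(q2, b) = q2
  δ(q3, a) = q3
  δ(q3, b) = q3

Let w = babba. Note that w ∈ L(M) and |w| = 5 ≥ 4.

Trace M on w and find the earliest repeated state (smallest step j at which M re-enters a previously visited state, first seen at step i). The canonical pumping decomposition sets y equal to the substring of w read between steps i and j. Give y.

a

Run of M on w = b a b b a:
  step 0: q0  (start)
  step 1: q1  (read b: q0→q1)
  step 2: q1  (read a: q1→q1)   ← first repeat (q1 seen earlier)
  step 3: q2  (read b: q1→q2)
  step 4: q2  (read b: q2→q2)
  step 5: q3  (read a: q2→q3)

So i = 1, j = 2, giving x = w[0:1] = b, y = w[1:2] = a, z = w[2:5] = bba.
Check: |xy| = 2 ≤ 4 and |y| = 1 ≥ 1. Reading y takes M from q1 back to q1, so every xyⁱz is accepted.
With |Q| = 4, pigeonhole forces a state repeat no later than step 4; the substring read between the first and second visits to that state can be pumped.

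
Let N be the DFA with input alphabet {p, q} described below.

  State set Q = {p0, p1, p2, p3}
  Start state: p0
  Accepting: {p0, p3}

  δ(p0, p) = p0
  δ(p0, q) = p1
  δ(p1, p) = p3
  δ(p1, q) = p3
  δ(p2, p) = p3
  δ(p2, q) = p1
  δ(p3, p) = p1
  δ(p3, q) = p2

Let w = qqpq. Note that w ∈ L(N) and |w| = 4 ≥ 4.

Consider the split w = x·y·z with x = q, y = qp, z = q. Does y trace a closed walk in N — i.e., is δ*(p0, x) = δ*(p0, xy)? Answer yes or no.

Run of N on the first 3 characters of w = q q p:
  step 0: p0  (start)
  step 1: p1  (read q: p0→p1)
  step 2: p3  (read q: p1→p3)
  step 3: p1  (read p: p3→p1)

After x (step 1): p1. After xy (step 3): p1.
They match, so y = qp drives N around a cycle from p1 back to itself; pumping y any number of times keeps N in p1 before reading z, and xyⁱz ∈ L(N) for every i ≥ 0.

yes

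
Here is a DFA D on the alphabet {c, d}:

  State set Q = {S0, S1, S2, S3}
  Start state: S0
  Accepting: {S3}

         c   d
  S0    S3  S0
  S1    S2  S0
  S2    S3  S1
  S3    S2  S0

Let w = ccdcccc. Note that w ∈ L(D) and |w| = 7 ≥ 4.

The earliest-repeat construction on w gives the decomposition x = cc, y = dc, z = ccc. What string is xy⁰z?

ccccc

xy⁰z = xz = cc·ccc = ccccc.
Reading y = dc takes D from S2 back to S2, so after x the machine is still in S2, and z then leads to the accepting state S3. Hence ccccc ∈ L(D).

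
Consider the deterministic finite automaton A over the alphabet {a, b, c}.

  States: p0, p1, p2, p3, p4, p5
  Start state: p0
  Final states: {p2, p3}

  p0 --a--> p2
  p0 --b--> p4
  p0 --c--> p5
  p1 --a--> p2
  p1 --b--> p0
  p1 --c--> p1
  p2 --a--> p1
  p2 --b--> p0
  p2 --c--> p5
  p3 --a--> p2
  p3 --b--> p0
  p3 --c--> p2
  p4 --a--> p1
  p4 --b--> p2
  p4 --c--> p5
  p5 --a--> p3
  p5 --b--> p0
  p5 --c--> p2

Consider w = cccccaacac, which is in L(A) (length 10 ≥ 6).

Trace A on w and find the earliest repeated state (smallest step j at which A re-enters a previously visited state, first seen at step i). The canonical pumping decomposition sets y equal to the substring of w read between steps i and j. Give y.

cc

State sequence: p0 -c-> p5 -c-> p2 -c-> p5 -c-> p2 -c-> p5 -a-> p3 -a-> p2 -c-> p5 -a-> p3 -c-> p2
First repeat at step 3: p5 was already visited.

So i = 1, j = 3, giving x = w[0:1] = c, y = w[1:3] = cc, z = w[3:10] = ccaacac.
Check: |xy| = 3 ≤ 6 and |y| = 2 ≥ 1. Reading y takes A from p5 back to p5, so every xyⁱz is accepted.
Since A has 6 states, any run of length ≥ 6 visits 6+1 states, so by pigeonhole some state repeats within the first 6 steps — that repeat gives the pumpable loop.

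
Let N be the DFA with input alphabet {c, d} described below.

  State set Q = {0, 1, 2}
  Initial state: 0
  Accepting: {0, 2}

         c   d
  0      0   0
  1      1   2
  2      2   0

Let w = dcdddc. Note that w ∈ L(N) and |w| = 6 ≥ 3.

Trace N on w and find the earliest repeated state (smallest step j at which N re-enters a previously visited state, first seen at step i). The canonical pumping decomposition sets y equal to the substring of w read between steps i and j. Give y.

d

State sequence: 0 -d-> 0 -c-> 0 -d-> 0 -d-> 0 -d-> 0 -c-> 0
First repeat at step 1: 0 was already visited.

So i = 0, j = 1, giving x = w[0:0] = ε, y = w[0:1] = d, z = w[1:6] = cdddc.
Check: |xy| = 1 ≤ 3 and |y| = 1 ≥ 1. Reading y takes N from 0 back to 0, so every xyⁱz is accepted.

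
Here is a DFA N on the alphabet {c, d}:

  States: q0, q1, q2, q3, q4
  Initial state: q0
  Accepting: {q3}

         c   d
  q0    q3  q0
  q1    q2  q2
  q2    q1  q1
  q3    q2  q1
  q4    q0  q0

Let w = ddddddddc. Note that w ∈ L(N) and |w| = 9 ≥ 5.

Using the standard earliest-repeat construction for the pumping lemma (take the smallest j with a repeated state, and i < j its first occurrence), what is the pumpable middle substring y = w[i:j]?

d

Run of N on w = d d d d d d d d c:
  step 0: q0  (start)
  step 1: q0  (read d: q0→q0)   ← first repeat (q0 seen earlier)
  step 2: q0  (read d: q0→q0)
  step 3: q0  (read d: q0→q0)
  step 4: q0  (read d: q0→q0)
  step 5: q0  (read d: q0→q0)
  step 6: q0  (read d: q0→q0)
  step 7: q0  (read d: q0→q0)
  step 8: q0  (read d: q0→q0)
  step 9: q3  (read c: q0→q3)

So i = 0, j = 1, giving x = w[0:0] = ε, y = w[0:1] = d, z = w[1:9] = dddddddc.
Check: |xy| = 1 ≤ 5 and |y| = 1 ≥ 1. Reading y takes N from q0 back to q0, so every xyⁱz is accepted.
The DFA has 5 states, so the proof of the pumping lemma guarantees a repeated state among the first 5+1 visited; the segment between the two visits is the pumpable y.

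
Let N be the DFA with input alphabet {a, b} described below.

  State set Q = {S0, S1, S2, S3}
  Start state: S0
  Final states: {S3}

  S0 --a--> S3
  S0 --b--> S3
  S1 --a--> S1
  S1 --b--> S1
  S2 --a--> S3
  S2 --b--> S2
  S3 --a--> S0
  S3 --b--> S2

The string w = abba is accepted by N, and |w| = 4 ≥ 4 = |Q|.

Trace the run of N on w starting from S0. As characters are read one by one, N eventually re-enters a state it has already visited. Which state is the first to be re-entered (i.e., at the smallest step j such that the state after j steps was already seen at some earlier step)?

S2

State sequence: S0 -a-> S3 -b-> S2 -b-> S2 -a-> S3
First repeat at step 3: S2 was already visited.

The earliest repeat is at step j = 3: N is in S2, which it already visited at step i = 2.
The DFA has 4 states, so the proof of the pumping lemma guarantees a repeated state among the first 4+1 visited; the segment between the two visits is the pumpable y.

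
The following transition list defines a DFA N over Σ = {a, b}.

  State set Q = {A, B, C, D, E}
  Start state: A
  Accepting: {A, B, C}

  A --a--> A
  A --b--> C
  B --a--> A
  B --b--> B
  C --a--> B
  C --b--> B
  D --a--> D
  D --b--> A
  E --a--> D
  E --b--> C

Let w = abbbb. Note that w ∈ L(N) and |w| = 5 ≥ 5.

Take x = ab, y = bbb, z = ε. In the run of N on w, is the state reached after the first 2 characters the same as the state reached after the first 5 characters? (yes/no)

Run of N on the first 5 characters of w = a b b b b:
  step 0: A  (start)
  step 1: A  (read a: A→A)
  step 2: C  (read b: A→C)
  step 3: B  (read b: C→B)
  step 4: B  (read b: B→B)
  step 5: B  (read b: B→B)

After x (step 2): C. After xy (step 5): B.
They differ (C ≠ B), so y is not a cycle from the state after x; this split is not the one the pumping-lemma construction produces, and pumping y need not keep the string in L(N).

no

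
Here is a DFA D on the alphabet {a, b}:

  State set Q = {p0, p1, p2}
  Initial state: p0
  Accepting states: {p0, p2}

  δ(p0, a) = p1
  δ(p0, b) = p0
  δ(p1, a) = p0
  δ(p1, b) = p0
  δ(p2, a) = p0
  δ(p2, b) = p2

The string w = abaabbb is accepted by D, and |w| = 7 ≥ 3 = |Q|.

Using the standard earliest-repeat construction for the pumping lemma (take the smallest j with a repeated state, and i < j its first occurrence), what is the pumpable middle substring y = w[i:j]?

State sequence: p0 -a-> p1 -b-> p0 -a-> p1 -a-> p0 -b-> p0 -b-> p0 -b-> p0
First repeat at step 2: p0 was already visited.

So i = 0, j = 2, giving x = w[0:0] = ε, y = w[0:2] = ab, z = w[2:7] = aabbb.
Check: |xy| = 2 ≤ 3 and |y| = 2 ≥ 1. Reading y takes D from p0 back to p0, so every xyⁱz is accepted.
Since D has 3 states, any run of length ≥ 3 visits 3+1 states, so by pigeonhole some state repeats within the first 3 steps — that repeat gives the pumpable loop.

ab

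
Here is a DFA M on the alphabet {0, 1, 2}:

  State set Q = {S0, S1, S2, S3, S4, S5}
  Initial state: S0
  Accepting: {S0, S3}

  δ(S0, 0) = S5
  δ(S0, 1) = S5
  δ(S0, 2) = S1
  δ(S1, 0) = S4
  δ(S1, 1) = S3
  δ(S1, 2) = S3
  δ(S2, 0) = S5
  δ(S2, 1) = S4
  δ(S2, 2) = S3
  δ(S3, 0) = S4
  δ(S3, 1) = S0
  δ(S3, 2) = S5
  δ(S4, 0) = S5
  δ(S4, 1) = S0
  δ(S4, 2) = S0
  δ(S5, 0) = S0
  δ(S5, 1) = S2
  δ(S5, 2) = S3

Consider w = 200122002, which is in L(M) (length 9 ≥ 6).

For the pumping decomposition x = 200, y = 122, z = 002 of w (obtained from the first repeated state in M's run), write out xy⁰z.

200002

xy⁰z = xz = 200·002 = 200002.
Reading y = 122 takes M from S5 back to S5, so after x the machine is still in S5, and z then leads to the accepting state S3. Hence 200002 ∈ L(M).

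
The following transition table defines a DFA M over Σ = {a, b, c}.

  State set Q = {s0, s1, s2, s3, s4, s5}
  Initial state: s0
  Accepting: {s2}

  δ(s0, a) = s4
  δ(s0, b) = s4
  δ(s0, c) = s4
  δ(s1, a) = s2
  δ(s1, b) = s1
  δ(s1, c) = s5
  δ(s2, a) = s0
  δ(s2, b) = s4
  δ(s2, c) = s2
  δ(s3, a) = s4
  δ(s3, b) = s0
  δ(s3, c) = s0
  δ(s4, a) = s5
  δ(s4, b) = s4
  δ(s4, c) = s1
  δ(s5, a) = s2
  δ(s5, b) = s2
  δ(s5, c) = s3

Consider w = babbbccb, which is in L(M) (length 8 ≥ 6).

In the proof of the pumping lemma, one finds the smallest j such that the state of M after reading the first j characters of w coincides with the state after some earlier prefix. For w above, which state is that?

Run of M on w = b a b b b c c b:
  step 0: s0  (start)
  step 1: s4  (read b: s0→s4)
  step 2: s5  (read a: s4→s5)
  step 3: s2  (read b: s5→s2)
  step 4: s4  (read b: s2→s4)   ← first repeat (s4 seen earlier)
  step 5: s4  (read b: s4→s4)
  step 6: s1  (read c: s4→s1)
  step 7: s5  (read c: s1→s5)
  step 8: s2  (read b: s5→s2)

The earliest repeat is at step j = 4: M is in s4, which it already visited at step i = 1.
Pumping length from the standard proof: p = 6 (the number of states). The repeated state found above gives |xy| = j ≤ 6 and |y| = j − i ≥ 1.

s4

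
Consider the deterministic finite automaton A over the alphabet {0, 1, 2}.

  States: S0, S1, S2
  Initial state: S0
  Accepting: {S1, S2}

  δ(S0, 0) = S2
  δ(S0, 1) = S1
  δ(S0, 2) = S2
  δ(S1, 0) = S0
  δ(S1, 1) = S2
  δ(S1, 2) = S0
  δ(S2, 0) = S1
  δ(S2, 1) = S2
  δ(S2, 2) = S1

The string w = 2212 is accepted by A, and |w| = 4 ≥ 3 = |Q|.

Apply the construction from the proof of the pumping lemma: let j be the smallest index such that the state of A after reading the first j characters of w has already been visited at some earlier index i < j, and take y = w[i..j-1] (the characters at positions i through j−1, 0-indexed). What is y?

21

State sequence: S0 -2-> S2 -2-> S1 -1-> S2 -2-> S1
First repeat at step 3: S2 was already visited.

So i = 1, j = 3, giving x = w[0:1] = 2, y = w[1:3] = 21, z = w[3:4] = 2.
Check: |xy| = 3 ≤ 3 and |y| = 2 ≥ 1. Reading y takes A from S2 back to S2, so every xyⁱz is accepted.
Pumping length from the standard proof: p = 3 (the number of states). The repeated state found above gives |xy| = j ≤ 3 and |y| = j − i ≥ 1.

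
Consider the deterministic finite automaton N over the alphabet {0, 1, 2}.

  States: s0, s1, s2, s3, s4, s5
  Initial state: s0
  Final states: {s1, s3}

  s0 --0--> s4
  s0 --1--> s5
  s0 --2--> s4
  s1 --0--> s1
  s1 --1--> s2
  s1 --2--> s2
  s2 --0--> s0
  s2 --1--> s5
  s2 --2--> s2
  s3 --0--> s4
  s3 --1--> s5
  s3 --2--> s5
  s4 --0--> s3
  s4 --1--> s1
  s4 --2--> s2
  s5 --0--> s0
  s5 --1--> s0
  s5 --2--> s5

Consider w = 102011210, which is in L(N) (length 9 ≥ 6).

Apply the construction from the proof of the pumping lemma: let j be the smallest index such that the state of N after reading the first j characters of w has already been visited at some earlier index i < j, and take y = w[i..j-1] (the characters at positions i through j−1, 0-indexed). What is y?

10

State sequence: s0 -1-> s5 -0-> s0 -2-> s4 -0-> s3 -1-> s5 -1-> s0 -2-> s4 -1-> s1 -0-> s1
First repeat at step 2: s0 was already visited.

So i = 0, j = 2, giving x = w[0:0] = ε, y = w[0:2] = 10, z = w[2:9] = 2011210.
Check: |xy| = 2 ≤ 6 and |y| = 2 ≥ 1. Reading y takes N from s0 back to s0, so every xyⁱz is accepted.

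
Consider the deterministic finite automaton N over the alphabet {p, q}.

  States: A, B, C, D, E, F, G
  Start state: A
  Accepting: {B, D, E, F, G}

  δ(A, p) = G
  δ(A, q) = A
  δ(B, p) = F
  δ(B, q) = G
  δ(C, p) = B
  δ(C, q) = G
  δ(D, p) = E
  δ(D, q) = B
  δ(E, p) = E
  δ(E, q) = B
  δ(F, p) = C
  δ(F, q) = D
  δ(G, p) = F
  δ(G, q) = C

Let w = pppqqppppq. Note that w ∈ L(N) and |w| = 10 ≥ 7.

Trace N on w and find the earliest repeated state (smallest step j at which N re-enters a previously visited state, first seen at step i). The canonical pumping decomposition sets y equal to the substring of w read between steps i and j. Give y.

ppq

Run of N on w = p p p q q p p p p q:
  step 0: A  (start)
  step 1: G  (read p: A→G)
  step 2: F  (read p: G→F)
  step 3: C  (read p: F→C)
  step 4: G  (read q: C→G)   ← first repeat (G seen earlier)
  step 5: C  (read q: G→C)
  step 6: B  (read p: C→B)
  step 7: F  (read p: B→F)
  step 8: C  (read p: F→C)
  step 9: B  (read p: C→B)
  step 10: G  (read q: B→G)

So i = 1, j = 4, giving x = w[0:1] = p, y = w[1:4] = ppq, z = w[4:10] = qppppq.
Check: |xy| = 4 ≤ 7 and |y| = 3 ≥ 1. Reading y takes N from G back to G, so every xyⁱz is accepted.
With |Q| = 7, pigeonhole forces a state repeat no later than step 7; the substring read between the first and second visits to that state can be pumped.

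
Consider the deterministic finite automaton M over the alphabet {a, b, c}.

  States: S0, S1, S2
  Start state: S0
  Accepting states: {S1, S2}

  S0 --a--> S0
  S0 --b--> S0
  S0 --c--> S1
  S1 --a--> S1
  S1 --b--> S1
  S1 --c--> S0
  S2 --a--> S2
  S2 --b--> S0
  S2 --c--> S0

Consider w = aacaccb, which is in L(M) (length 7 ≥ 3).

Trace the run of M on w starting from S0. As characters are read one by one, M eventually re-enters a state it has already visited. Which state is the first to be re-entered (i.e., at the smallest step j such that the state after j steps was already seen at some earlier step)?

State sequence: S0 -a-> S0 -a-> S0 -c-> S1 -a-> S1 -c-> S0 -c-> S1 -b-> S1
First repeat at step 1: S0 was already visited.

The earliest repeat is at step j = 1: M is in S0, which it already visited at step i = 0.
Since M has 3 states, any run of length ≥ 3 visits 3+1 states, so by pigeonhole some state repeats within the first 3 steps — that repeat gives the pumpable loop.

S0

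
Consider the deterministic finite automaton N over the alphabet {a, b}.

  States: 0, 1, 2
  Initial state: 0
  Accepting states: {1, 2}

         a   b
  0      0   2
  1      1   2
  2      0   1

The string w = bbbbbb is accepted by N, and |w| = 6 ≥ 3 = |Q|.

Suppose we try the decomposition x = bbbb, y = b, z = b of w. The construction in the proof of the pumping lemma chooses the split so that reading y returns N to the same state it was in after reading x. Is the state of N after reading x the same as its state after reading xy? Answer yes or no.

Run of N on the first 5 characters of w = b b b b b:
  step 0: 0  (start)
  step 1: 2  (read b: 0→2)
  step 2: 1  (read b: 2→1)
  step 3: 2  (read b: 1→2)
  step 4: 1  (read b: 2→1)
  step 5: 2  (read b: 1→2)

After x (step 4): 1. After xy (step 5): 2.
They differ (1 ≠ 2), so y is not a cycle from the state after x; this split is not the one the pumping-lemma construction produces, and pumping y need not keep the string in L(N).

no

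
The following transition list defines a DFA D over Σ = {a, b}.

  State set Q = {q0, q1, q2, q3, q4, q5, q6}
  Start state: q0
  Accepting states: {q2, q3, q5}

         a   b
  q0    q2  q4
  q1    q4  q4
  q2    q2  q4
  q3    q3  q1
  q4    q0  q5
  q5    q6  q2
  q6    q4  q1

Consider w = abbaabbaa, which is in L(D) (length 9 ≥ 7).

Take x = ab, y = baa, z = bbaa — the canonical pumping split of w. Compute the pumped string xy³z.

xy^3z = ab·baa·baa·baa·bbaa = abbaabaabaabbaa.
Reading y = baa takes D from q4 back to q4, so after x·y·y·y the machine is still in q4, and z then leads to the accepting state q2. Hence abbaabaabaabbaa ∈ L(D).

abbaabaabaabbaa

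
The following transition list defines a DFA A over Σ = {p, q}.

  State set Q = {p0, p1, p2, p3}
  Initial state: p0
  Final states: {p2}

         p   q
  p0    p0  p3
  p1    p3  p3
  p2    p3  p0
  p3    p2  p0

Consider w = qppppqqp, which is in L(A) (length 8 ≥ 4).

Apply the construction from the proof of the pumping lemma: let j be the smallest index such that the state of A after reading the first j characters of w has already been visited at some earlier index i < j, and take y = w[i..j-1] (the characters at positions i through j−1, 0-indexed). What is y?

pp

Run of A on w = q p p p p q q p:
  step 0: p0  (start)
  step 1: p3  (read q: p0→p3)
  step 2: p2  (read p: p3→p2)
  step 3: p3  (read p: p2→p3)   ← first repeat (p3 seen earlier)
  step 4: p2  (read p: p3→p2)
  step 5: p3  (read p: p2→p3)
  step 6: p0  (read q: p3→p0)
  step 7: p3  (read q: p0→p3)
  step 8: p2  (read p: p3→p2)

So i = 1, j = 3, giving x = w[0:1] = q, y = w[1:3] = pp, z = w[3:8] = ppqqp.
Check: |xy| = 3 ≤ 4 and |y| = 2 ≥ 1. Reading y takes A from p3 back to p3, so every xyⁱz is accepted.
Since A has 4 states, any run of length ≥ 4 visits 4+1 states, so by pigeonhole some state repeats within the first 4 steps — that repeat gives the pumpable loop.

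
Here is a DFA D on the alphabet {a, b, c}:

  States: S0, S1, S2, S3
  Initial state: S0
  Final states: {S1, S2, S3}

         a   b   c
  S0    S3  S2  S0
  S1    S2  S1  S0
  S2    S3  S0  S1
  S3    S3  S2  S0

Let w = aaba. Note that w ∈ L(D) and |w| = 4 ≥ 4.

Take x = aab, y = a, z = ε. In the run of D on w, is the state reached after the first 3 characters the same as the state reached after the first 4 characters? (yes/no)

Run of D on the first 4 characters of w = a a b a:
  step 0: S0  (start)
  step 1: S3  (read a: S0→S3)
  step 2: S3  (read a: S3→S3)
  step 3: S2  (read b: S3→S2)
  step 4: S3  (read a: S2→S3)

After x (step 3): S2. After xy (step 4): S3.
They differ (S2 ≠ S3), so y is not a cycle from the state after x; this split is not the one the pumping-lemma construction produces, and pumping y need not keep the string in L(D).

no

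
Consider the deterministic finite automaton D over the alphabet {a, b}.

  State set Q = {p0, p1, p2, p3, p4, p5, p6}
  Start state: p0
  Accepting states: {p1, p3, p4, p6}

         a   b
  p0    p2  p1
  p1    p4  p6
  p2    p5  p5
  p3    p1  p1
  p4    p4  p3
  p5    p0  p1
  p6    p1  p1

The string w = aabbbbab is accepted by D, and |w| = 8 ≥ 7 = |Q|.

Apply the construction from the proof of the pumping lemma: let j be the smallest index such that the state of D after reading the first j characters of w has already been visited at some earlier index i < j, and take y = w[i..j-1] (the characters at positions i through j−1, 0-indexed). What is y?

bb

State sequence: p0 -a-> p2 -a-> p5 -b-> p1 -b-> p6 -b-> p1 -b-> p6 -a-> p1 -b-> p6
First repeat at step 5: p1 was already visited.

So i = 3, j = 5, giving x = w[0:3] = aab, y = w[3:5] = bb, z = w[5:8] = bab.
Check: |xy| = 5 ≤ 7 and |y| = 2 ≥ 1. Reading y takes D from p1 back to p1, so every xyⁱz is accepted.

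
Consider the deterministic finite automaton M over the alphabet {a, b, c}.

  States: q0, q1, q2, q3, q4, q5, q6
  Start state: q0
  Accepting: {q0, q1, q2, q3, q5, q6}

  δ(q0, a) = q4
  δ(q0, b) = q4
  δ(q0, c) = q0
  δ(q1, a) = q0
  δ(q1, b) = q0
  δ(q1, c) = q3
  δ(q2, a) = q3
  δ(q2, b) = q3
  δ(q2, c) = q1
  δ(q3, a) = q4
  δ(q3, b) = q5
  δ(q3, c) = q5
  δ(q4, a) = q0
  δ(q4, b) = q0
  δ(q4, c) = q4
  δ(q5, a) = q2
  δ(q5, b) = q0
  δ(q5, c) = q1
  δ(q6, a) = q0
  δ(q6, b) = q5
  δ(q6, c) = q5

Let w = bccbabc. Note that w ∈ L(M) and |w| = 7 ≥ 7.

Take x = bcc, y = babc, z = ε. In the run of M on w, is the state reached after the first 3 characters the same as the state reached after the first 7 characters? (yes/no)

no

State sequence: q0 -b-> q4 -c-> q4 -c-> q4 -b-> q0 -a-> q4 -b-> q0 -c-> q0

After x (step 3): q4. After xy (step 7): q0.
They differ (q4 ≠ q0), so y is not a cycle from the state after x; this split is not the one the pumping-lemma construction produces, and pumping y need not keep the string in L(M).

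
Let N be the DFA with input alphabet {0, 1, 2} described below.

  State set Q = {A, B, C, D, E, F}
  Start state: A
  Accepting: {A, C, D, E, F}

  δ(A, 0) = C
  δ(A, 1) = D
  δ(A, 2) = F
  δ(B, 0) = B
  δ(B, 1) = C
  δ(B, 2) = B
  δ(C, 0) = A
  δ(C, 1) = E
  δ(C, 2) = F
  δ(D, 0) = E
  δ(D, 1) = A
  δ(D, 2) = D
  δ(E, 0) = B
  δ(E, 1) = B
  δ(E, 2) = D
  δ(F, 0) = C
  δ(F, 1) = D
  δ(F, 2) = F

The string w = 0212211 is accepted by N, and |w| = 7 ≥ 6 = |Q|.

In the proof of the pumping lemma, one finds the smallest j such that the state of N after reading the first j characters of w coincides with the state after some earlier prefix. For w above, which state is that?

State sequence: A -0-> C -2-> F -1-> D -2-> D -2-> D -1-> A -1-> D
First repeat at step 4: D was already visited.

The earliest repeat is at step j = 4: N is in D, which it already visited at step i = 3.
The DFA has 6 states, so the proof of the pumping lemma guarantees a repeated state among the first 6+1 visited; the segment between the two visits is the pumpable y.

D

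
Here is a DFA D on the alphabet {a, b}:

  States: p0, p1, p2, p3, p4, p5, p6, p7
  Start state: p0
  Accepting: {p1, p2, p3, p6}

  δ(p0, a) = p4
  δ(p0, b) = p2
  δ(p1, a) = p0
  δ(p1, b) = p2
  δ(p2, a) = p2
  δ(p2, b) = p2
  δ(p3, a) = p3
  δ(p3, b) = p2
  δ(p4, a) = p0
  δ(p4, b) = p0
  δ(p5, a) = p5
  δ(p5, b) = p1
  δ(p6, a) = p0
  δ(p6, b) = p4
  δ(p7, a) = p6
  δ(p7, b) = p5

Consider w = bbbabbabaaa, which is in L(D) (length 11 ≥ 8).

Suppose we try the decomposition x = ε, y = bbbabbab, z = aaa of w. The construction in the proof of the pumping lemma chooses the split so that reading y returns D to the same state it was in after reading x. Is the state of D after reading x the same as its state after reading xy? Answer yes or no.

Run of D on the first 8 characters of w = b b b a b b a b:
  step 0: p0  (start)
  step 1: p2  (read b: p0→p2)
  step 2: p2  (read b: p2→p2)
  step 3: p2  (read b: p2→p2)
  step 4: p2  (read a: p2→p2)
  step 5: p2  (read b: p2→p2)
  step 6: p2  (read b: p2→p2)
  step 7: p2  (read a: p2→p2)
  step 8: p2  (read b: p2→p2)

After x (step 0): p0. After xy (step 8): p2.
They differ (p0 ≠ p2), so y is not a cycle from the state after x; this split is not the one the pumping-lemma construction produces, and pumping y need not keep the string in L(D).

no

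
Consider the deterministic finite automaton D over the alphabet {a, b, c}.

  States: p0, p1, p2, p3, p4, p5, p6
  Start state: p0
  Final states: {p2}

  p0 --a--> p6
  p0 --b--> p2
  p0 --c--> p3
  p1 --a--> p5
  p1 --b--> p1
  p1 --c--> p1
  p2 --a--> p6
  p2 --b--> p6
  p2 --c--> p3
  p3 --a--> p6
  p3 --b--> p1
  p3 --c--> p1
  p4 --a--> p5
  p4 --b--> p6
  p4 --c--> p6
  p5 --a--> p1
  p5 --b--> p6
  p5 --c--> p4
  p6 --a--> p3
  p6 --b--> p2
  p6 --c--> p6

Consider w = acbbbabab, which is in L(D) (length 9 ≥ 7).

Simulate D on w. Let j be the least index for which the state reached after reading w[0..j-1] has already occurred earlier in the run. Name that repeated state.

State sequence: p0 -a-> p6 -c-> p6 -b-> p2 -b-> p6 -b-> p2 -a-> p6 -b-> p2 -a-> p6 -b-> p2
First repeat at step 2: p6 was already visited.

The earliest repeat is at step j = 2: D is in p6, which it already visited at step i = 1.
The DFA has 7 states, so the proof of the pumping lemma guarantees a repeated state among the first 7+1 visited; the segment between the two visits is the pumpable y.

p6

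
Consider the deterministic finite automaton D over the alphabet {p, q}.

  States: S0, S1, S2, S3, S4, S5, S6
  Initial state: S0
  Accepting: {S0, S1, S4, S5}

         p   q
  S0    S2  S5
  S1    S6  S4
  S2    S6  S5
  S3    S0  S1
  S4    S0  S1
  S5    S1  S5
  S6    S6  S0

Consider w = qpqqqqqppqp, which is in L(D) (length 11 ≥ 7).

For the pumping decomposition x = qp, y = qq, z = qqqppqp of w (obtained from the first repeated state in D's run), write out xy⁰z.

qpqqqppqp

xy⁰z = xz = qp·qqqppqp = qpqqqppqp.
Reading y = qq takes D from S1 back to S1, so after x the machine is still in S1, and z then leads to the accepting state S1. Hence qpqqqppqp ∈ L(D).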